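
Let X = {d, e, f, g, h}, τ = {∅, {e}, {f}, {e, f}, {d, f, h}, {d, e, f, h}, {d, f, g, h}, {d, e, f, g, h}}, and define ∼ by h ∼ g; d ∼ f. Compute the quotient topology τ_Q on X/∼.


X/∼ = {[d=f], [e], [g=h]}; |τ_Q| = 4.

Equivalence classes: [d=f], [e], [g=h].
Quotient map π: X → X/∼ sends d ↦ [d=f], e ↦ [e], f ↦ [d=f], g ↦ [g=h], h ↦ [g=h].
For each subset V ⊆ X/∼, compute π^{-1}(V) ⊆ X and check whether π^{-1}(V) ∈ τ. V is open in τ_Q iff π^{-1}(V) ∈ τ.
  V = {}: π^{-1}(V) = ∅ ∈ τ ✓.
  V = {[d=f]}: π^{-1}(V) = {d, f} ∉ τ ✗.
  V = {[e]}: π^{-1}(V) = {e} ∈ τ ✓.
  V = {[d=f], [e]}: π^{-1}(V) = {d, e, f} ∉ τ ✗.
  V = {[g=h]}: π^{-1}(V) = {g, h} ∉ τ ✗.
  V = {[d=f], [g=h]}: π^{-1}(V) = {d, f, g, h} ∈ τ ✓.
  V = {[e], [g=h]}: π^{-1}(V) = {e, g, h} ∉ τ ✗.
  V = {[d=f], [e], [g=h]}: π^{-1}(V) = {d, e, f, g, h} ∈ τ ✓.
Open sets in the quotient: τ_Q = {{}, {[e]}, {[d=f], [g=h]}, {[d=f], [e], [g=h]}} (4 elements).


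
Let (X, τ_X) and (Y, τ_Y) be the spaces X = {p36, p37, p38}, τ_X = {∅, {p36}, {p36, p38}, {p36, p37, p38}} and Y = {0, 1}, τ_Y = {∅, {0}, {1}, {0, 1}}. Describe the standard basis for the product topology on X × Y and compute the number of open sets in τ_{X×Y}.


Basis B = {∅ × ∅, {p36} × {0}, {p36} × {1}, {p36} × {0, 1}, {p36, p38} × {0}, {p36, p38} × {1}, {p36, p37, p38} × {0}, {p36, p37, p38} × {1}, {p36, p38} × {0, 1}, {p36, p37, p38} × {0, 1}}; |τ_{X×Y}| = 16.

Enumerate products U × V with U ∈ τ_X, V ∈ τ_Y (deduplicated):
  ∅ × ∅ = {} (∅)
  {p36} × {0} = {(p36,0)}
  {p36} × {1} = {(p36,1)}
  {p36} × {0, 1} = {(p36,0), (p36,1)}
  {p36, p38} × {0} = {(p36,0), (p38,0)}
  {p36, p38} × {1} = {(p36,1), (p38,1)}
  {p36, p37, p38} × {0} = {(p36,0), (p37,0), (p38,0)}
  {p36, p37, p38} × {1} = {(p36,1), (p37,1), (p38,1)}
  {p36, p38} × {0, 1} = {(p36,0), (p36,1), (p38,0), (p38,1)}
  {p36, p37, p38} × {0, 1} = {(p36,0), (p36,1), (p37,0), (p37,1), (p38,0), (p38,1)}
These 10 distinct sets form the basis B.
Close under arbitrary unions to get τ_{X×Y}; counting gives |τ_{X×Y}| = 16.


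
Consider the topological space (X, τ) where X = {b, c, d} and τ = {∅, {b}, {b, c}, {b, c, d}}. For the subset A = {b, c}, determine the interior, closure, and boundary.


int(A) = {b, c}, cl(A) = {b, c, d}, ∂A = {d}.

Closed sets in (X, τ) are complements of opens:
  closed(X, τ) = {∅, {d}, {c, d}, {b, c, d}}.
int(A) = ⋃ {U ∈ τ : U ⊆ A}. Opens contained in A: ∅, {b}, {b, c}.
Taking the union of these: int(A) = {b, c}.
cl(A) = ⋂ {C closed : A ⊆ C}. Closed sets containing A: {b, c, d}.
Intersecting these: cl(A) = {b, c, d}.
∂A = cl(A) ∖ int(A) = {b, c, d} ∖ {b, c} = {d}.


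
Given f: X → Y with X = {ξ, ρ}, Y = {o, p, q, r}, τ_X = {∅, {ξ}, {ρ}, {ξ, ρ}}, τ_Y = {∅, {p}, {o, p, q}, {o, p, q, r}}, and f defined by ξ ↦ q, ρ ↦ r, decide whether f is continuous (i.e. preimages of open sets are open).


f IS continuous.

Compute f^{-1}(U) for each U ∈ τ_Y:
  U = ∅: f^{-1}(U) = ∅ ∈ τ_X ✓.
  U = {p}: f^{-1}(U) = ∅ ∈ τ_X ✓.
  U = {o, p, q}: f^{-1}(U) = {ξ} ∈ τ_X ✓.
  U = {o, p, q, r}: f^{-1}(U) = {ξ, ρ} ∈ τ_X ✓.
Every preimage lies in τ_X, so f IS continuous.


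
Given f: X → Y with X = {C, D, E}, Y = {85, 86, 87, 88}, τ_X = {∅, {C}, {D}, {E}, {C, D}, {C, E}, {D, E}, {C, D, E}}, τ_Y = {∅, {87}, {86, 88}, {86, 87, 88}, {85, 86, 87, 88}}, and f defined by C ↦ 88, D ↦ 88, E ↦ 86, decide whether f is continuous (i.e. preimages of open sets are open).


f IS continuous.

Compute f^{-1}(U) for each U ∈ τ_Y:
  U = ∅: f^{-1}(U) = ∅ ∈ τ_X ✓.
  U = {87}: f^{-1}(U) = ∅ ∈ τ_X ✓.
  U = {86, 88}: f^{-1}(U) = {C, D, E} ∈ τ_X ✓.
  U = {86, 87, 88}: f^{-1}(U) = {C, D, E} ∈ τ_X ✓.
  U = {85, 86, 87, 88}: f^{-1}(U) = {C, D, E} ∈ τ_X ✓.
Every preimage lies in τ_X, so f IS continuous.


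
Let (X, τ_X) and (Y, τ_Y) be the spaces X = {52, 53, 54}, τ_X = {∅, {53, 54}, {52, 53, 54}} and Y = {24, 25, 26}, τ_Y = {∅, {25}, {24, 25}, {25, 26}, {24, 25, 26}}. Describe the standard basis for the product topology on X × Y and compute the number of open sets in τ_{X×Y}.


Basis B = {∅ × ∅, {53, 54} × {25}, {52, 53, 54} × {25}, {53, 54} × {24, 25}, {53, 54} × {25, 26}, {52, 53, 54} × {24, 25}, {52, 53, 54} × {25, 26}, {53, 54} × {24, 25, 26}, {52, 53, 54} × {24, 25, 26}}; |τ_{X×Y}| = 14.

Enumerate products U × V with U ∈ τ_X, V ∈ τ_Y (deduplicated):
  ∅ × ∅ = {} (∅)
  {53, 54} × {25} = {(53,25), (54,25)}
  {52, 53, 54} × {25} = {(52,25), (53,25), (54,25)}
  {53, 54} × {24, 25} = {(53,24), (53,25), (54,24), (54,25)}
  {53, 54} × {25, 26} = {(53,25), (53,26), (54,25), (54,26)}
  {52, 53, 54} × {24, 25} = {(52,24), (52,25), (53,24), (53,25), (54,24), (54,25)}
  {52, 53, 54} × {25, 26} = {(52,25), (52,26), (53,25), (53,26), (54,25), (54,26)}
  {53, 54} × {24, 25, 26} = {(53,24), (53,25), (53,26), (54,24), (54,25), (54,26)}
  {52, 53, 54} × {24, 25, 26} = {(52,24), (52,25), (52,26), (53,24), (53,25), (53,26), (54,24), (54,25), (54,26)}
These 9 distinct sets form the basis B.
Close under arbitrary unions to get τ_{X×Y}; counting gives |τ_{X×Y}| = 14.


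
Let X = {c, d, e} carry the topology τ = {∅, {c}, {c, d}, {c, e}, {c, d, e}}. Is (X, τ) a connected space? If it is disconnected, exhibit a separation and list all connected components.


(X, τ) is connected.

Find clopen sets (U ∈ τ with X ∖ U ∈ τ):
  U = ∅, X ∖ U = {c, d, e} — both open, so U is clopen.
  U = {c, d, e}, X ∖ U = ∅ — both open, so U is clopen.
Only trivial clopens (∅ and X) exist, so (X, τ) is connected.
Compute connected components by grouping points that agree on all clopens:
  component: {c, d, e}


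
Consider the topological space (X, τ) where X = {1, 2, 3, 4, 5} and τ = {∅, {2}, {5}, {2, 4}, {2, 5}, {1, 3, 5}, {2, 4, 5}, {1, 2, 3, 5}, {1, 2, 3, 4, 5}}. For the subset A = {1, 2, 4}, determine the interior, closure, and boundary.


int(A) = {2, 4}, cl(A) = {1, 2, 3, 4}, ∂A = {1, 3}.

Closed sets in (X, τ) are complements of opens:
  closed(X, τ) = {∅, {4}, {1, 3}, {2, 4}, {1, 3, 4}, {1, 3, 5}, {1, 2, 3, 4}, {1, 3, 4, 5}, {1, 2, 3, 4, 5}}.
int(A) = ⋃ {U ∈ τ : U ⊆ A}. Opens contained in A: ∅, {2}, {2, 4}.
Taking the union of these: int(A) = {2, 4}.
cl(A) = ⋂ {C closed : A ⊆ C}. Closed sets containing A: {1, 2, 3, 4}, {1, 2, 3, 4, 5}.
Intersecting these: cl(A) = {1, 2, 3, 4}.
∂A = cl(A) ∖ int(A) = {1, 2, 3, 4} ∖ {2, 4} = {1, 3}.


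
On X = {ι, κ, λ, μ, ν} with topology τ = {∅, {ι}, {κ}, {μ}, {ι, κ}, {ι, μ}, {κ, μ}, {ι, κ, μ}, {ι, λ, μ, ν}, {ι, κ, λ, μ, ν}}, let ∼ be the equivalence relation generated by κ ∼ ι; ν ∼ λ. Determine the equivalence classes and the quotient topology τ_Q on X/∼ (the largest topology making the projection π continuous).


X/∼ = {[ι=κ], [λ=ν], [μ]}; |τ_Q| = 5.

Equivalence classes: [ι=κ], [λ=ν], [μ].
Quotient map π: X → X/∼ sends ι ↦ [ι=κ], κ ↦ [ι=κ], λ ↦ [λ=ν], μ ↦ [μ], ν ↦ [λ=ν].
For each subset V ⊆ X/∼, compute π^{-1}(V) ⊆ X and check whether π^{-1}(V) ∈ τ. V is open in τ_Q iff π^{-1}(V) ∈ τ.
  V = {}: π^{-1}(V) = ∅ ∈ τ ✓.
  V = {[ι=κ]}: π^{-1}(V) = {ι, κ} ∈ τ ✓.
  V = {[λ=ν]}: π^{-1}(V) = {λ, ν} ∉ τ ✗.
  V = {[ι=κ], [λ=ν]}: π^{-1}(V) = {ι, κ, λ, ν} ∉ τ ✗.
  V = {[μ]}: π^{-1}(V) = {μ} ∈ τ ✓.
  V = {[ι=κ], [μ]}: π^{-1}(V) = {ι, κ, μ} ∈ τ ✓.
  V = {[λ=ν], [μ]}: π^{-1}(V) = {λ, μ, ν} ∉ τ ✗.
  V = {[ι=κ], [λ=ν], [μ]}: π^{-1}(V) = {ι, κ, λ, μ, ν} ∈ τ ✓.
Open sets in the quotient: τ_Q = {{}, {[ι=κ]}, {[μ]}, {[ι=κ], [μ]}, {[ι=κ], [λ=ν], [μ]}} (5 elements).


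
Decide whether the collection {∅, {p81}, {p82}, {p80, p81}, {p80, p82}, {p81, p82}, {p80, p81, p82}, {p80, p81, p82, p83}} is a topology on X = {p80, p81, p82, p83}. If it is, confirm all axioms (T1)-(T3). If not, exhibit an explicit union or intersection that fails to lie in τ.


τ is NOT a topology on X.

Axiom (T1): ∅ ∈ τ? Yes; X ∈ τ? Yes.
Axiom (T2/T3): check pairwise unions and intersections of members of τ.
Counterexample for (T3): {p80, p81} ∩ {p80, p82} = {p80} ∉ τ. Therefore τ is NOT a topology.


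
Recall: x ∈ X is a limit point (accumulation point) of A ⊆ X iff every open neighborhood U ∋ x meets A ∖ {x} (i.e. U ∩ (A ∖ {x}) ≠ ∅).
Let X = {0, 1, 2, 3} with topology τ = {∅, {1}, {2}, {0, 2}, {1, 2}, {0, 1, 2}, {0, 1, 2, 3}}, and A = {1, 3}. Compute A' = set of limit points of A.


A' = {3}

For each x ∈ X, list the open sets U ∈ τ with x ∈ U, then check whether U ∩ (A ∖ {x}) ≠ ∅ for every such U.
  x = 0: open {0, 2} ∋ x has {0, 2} ∩ (A ∖ {0}) = ∅, so x is NOT a limit point.
  x = 1: open {1} ∋ x has {1} ∩ (A ∖ {1}) = ∅, so x is NOT a limit point.
  x = 2: open {2} ∋ x has {2} ∩ (A ∖ {2}) = ∅, so x is NOT a limit point.
  x = 3: opens ∋ x are {0, 1, 2, 3}; each meets A ∖ {3}, so x IS a limit point.
Collecting: A' = {3}.


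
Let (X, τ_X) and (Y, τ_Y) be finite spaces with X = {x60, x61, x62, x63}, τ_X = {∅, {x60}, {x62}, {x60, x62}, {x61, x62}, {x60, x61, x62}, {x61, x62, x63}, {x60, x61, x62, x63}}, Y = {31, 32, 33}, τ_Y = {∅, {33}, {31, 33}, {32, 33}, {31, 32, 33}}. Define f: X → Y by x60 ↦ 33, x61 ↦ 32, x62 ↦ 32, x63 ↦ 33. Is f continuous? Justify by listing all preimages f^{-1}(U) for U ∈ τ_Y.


f is NOT continuous.

Compute f^{-1}(U) for each U ∈ τ_Y:
  U = ∅: f^{-1}(U) = ∅ ∈ τ_X ✓.
  U = {33}: f^{-1}(U) = {x60, x63} ∉ τ_X ✗.
  U = {31, 33}: f^{-1}(U) = {x60, x63} ∉ τ_X ✗.
  U = {32, 33}: f^{-1}(U) = {x60, x61, x62, x63} ∈ τ_X ✓.
  U = {31, 32, 33}: f^{-1}(U) = {x60, x61, x62, x63} ∈ τ_X ✓.
Found U = {33} with f^{-1}(U) = {x60, x63} not in τ_X. Therefore f is NOT continuous.


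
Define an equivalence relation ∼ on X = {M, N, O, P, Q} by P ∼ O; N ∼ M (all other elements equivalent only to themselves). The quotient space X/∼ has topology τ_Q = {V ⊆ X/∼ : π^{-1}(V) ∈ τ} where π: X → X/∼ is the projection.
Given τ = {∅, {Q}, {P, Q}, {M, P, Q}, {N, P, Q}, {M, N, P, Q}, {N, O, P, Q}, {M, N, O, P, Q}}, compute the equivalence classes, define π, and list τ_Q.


X/∼ = {[M=N], [O=P], [Q]}; |τ_Q| = 3.

Equivalence classes: [M=N], [O=P], [Q].
Quotient map π: X → X/∼ sends M ↦ [M=N], N ↦ [M=N], O ↦ [O=P], P ↦ [O=P], Q ↦ [Q].
For each subset V ⊆ X/∼, compute π^{-1}(V) ⊆ X and check whether π^{-1}(V) ∈ τ. V is open in τ_Q iff π^{-1}(V) ∈ τ.
  V = {}: π^{-1}(V) = ∅ ∈ τ ✓.
  V = {[M=N]}: π^{-1}(V) = {M, N} ∉ τ ✗.
  V = {[O=P]}: π^{-1}(V) = {O, P} ∉ τ ✗.
  V = {[M=N], [O=P]}: π^{-1}(V) = {M, N, O, P} ∉ τ ✗.
  V = {[Q]}: π^{-1}(V) = {Q} ∈ τ ✓.
  V = {[M=N], [Q]}: π^{-1}(V) = {M, N, Q} ∉ τ ✗.
  V = {[O=P], [Q]}: π^{-1}(V) = {O, P, Q} ∉ τ ✗.
  V = {[M=N], [O=P], [Q]}: π^{-1}(V) = {M, N, O, P, Q} ∈ τ ✓.
Open sets in the quotient: τ_Q = {{}, {[Q]}, {[M=N], [O=P], [Q]}} (3 elements).


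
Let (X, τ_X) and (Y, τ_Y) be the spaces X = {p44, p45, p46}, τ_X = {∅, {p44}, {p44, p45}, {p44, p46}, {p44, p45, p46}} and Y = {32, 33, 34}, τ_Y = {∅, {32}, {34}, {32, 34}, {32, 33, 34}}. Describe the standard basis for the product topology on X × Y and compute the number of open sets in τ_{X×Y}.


Basis B = {∅ × ∅, {p44} × {32}, {p44} × {34}, {p44} × {32, 34}, {p44, p45} × {32}, {p44, p46} × {32}, {p44, p45} × {34}, {p44, p46} × {34}, {p44} × {32, 33, 34}, {p44, p45, p46} × {32}, {p44, p45, p46} × {34}, {p44, p45} × {32, 34}, {p44, p46} × {32, 34}, {p44, p45} × {32, 33, 34}, {p44, p46} × {32, 33, 34}, {p44, p45, p46} × {32, 34}, {p44, p45, p46} × {32, 33, 34}}; |τ_{X×Y}| = 50.

Enumerate products U × V with U ∈ τ_X, V ∈ τ_Y (deduplicated):
  ∅ × ∅ = {} (∅)
  {p44} × {32} = {(p44,32)}
  {p44} × {34} = {(p44,34)}
  {p44} × {32, 34} = {(p44,32), (p44,34)}
  {p44, p45} × {32} = {(p44,32), (p45,32)}
  {p44, p46} × {32} = {(p44,32), (p46,32)}
  {p44, p45} × {34} = {(p44,34), (p45,34)}
  {p44, p46} × {34} = {(p44,34), (p46,34)}
  {p44} × {32, 33, 34} = {(p44,32), (p44,33), (p44,34)}
  {p44, p45, p46} × {32} = {(p44,32), (p45,32), (p46,32)}
  {p44, p45, p46} × {34} = {(p44,34), (p45,34), (p46,34)}
  {p44, p45} × {32, 34} = {(p44,32), (p44,34), (p45,32), (p45,34)}
  {p44, p46} × {32, 34} = {(p44,32), (p44,34), (p46,32), (p46,34)}
  {p44, p45} × {32, 33, 34} = {(p44,32), (p44,33), (p44,34), (p45,32), (p45,33), (p45,34)}
  {p44, p46} × {32, 33, 34} = {(p44,32), (p44,33), (p44,34), (p46,32), (p46,33), (p46,34)}
  {p44, p45, p46} × {32, 34} = {(p44,32), (p44,34), (p45,32), (p45,34), (p46,32), (p46,34)}
  {p44, p45, p46} × {32, 33, 34} = {(p44,32), (p44,33), (p44,34), (p45,32), (p45,33), (p45,34), (p46,32), (p46,33), (p46,34)}
These 17 distinct sets form the basis B.
Close under arbitrary unions to get τ_{X×Y}; counting gives |τ_{X×Y}| = 50.


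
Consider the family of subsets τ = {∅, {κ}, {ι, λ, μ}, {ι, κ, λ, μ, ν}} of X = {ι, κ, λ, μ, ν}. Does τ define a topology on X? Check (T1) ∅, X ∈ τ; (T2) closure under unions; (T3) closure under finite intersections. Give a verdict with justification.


τ is NOT a topology on X.

Axiom (T1): ∅ ∈ τ? Yes; X ∈ τ? Yes.
Axiom (T2/T3): check pairwise unions and intersections of members of τ.
Counterexample for (T2): {κ} ∪ {ι, λ, μ} = {ι, κ, λ, μ} ∉ τ. Therefore τ is NOT a topology.


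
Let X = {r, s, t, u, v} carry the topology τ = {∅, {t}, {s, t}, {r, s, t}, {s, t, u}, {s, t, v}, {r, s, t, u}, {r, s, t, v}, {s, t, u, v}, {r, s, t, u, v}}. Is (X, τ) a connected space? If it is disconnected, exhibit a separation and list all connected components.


(X, τ) is connected.

Find clopen sets (U ∈ τ with X ∖ U ∈ τ):
  U = ∅, X ∖ U = {r, s, t, u, v} — both open, so U is clopen.
  U = {r, s, t, u, v}, X ∖ U = ∅ — both open, so U is clopen.
Only trivial clopens (∅ and X) exist, so (X, τ) is connected.
Compute connected components by grouping points that agree on all clopens:
  component: {r, s, t, u, v}


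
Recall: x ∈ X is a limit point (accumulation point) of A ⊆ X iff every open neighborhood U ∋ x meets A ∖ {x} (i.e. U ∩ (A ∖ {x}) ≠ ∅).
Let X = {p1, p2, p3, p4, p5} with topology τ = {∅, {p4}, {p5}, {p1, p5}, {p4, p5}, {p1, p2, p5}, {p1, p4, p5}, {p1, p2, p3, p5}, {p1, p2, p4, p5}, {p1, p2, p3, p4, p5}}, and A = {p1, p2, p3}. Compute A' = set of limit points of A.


A' = {p2, p3}

For each x ∈ X, list the open sets U ∈ τ with x ∈ U, then check whether U ∩ (A ∖ {x}) ≠ ∅ for every such U.
  x = p1: open {p1, p5} ∋ x has {p1, p5} ∩ (A ∖ {p1}) = ∅, so x is NOT a limit point.
  x = p2: opens ∋ x are {p1, p2, p5}, {p1, p2, p3, p5}, {p1, p2, p4, p5}, {p1, p2, p3, p4, p5}; each meets A ∖ {p2}, so x IS a limit point.
  x = p3: opens ∋ x are {p1, p2, p3, p5}, {p1, p2, p3, p4, p5}; each meets A ∖ {p3}, so x IS a limit point.
  x = p4: open {p4} ∋ x has {p4} ∩ (A ∖ {p4}) = ∅, so x is NOT a limit point.
  x = p5: open {p5} ∋ x has {p5} ∩ (A ∖ {p5}) = ∅, so x is NOT a limit point.
Collecting: A' = {p2, p3}.


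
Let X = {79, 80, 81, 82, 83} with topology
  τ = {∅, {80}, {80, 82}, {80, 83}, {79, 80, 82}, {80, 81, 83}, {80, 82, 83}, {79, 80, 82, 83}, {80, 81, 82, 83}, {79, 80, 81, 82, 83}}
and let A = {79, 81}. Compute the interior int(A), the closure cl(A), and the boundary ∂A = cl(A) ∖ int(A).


int(A) = ∅, cl(A) = {79, 81}, ∂A = {79, 81}.

Closed sets in (X, τ) are complements of opens:
  closed(X, τ) = {∅, {79}, {81}, {79, 81}, {79, 82}, {81, 83}, {79, 81, 82}, {79, 81, 83}, {79, 81, 82, 83}, {79, 80, 81, 82, 83}}.
int(A) = ⋃ {U ∈ τ : U ⊆ A}. Opens contained in A: ∅.
Taking the union of these: int(A) = ∅.
cl(A) = ⋂ {C closed : A ⊆ C}. Closed sets containing A: {79, 81}, {79, 81, 82}, {79, 81, 83}, {79, 81, 82, 83}, {79, 80, 81, 82, 83}.
Intersecting these: cl(A) = {79, 81}.
∂A = cl(A) ∖ int(A) = {79, 81} ∖ ∅ = {79, 81}.


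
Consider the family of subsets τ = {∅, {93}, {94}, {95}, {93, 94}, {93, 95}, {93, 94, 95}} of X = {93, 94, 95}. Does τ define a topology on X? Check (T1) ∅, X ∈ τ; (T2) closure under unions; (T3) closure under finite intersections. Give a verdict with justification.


τ is NOT a topology on X.

Axiom (T1): ∅ ∈ τ? Yes; X ∈ τ? Yes.
Axiom (T2/T3): check pairwise unions and intersections of members of τ.
Counterexample for (T2): {94} ∪ {95} = {94, 95} ∉ τ. Therefore τ is NOT a topology.


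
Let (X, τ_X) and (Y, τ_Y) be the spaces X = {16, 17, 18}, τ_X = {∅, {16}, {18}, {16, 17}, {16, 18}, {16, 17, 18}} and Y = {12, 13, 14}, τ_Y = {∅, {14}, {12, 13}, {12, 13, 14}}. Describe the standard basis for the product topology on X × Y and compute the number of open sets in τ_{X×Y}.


Basis B = {∅ × ∅, {16} × {14}, {18} × {14}, {16} × {12, 13}, {16, 17} × {14}, {16, 18} × {14}, {18} × {12, 13}, {16} × {12, 13, 14}, {16, 17, 18} × {14}, {18} × {12, 13, 14}, {16, 17} × {12, 13}, {16, 18} × {12, 13}, {16, 17} × {12, 13, 14}, {16, 18} × {12, 13, 14}, {16, 17, 18} × {12, 13}, {16, 17, 18} × {12, 13, 14}}; |τ_{X×Y}| = 36.

Enumerate products U × V with U ∈ τ_X, V ∈ τ_Y (deduplicated):
  ∅ × ∅ = {} (∅)
  {16} × {14} = {(16,14)}
  {18} × {14} = {(18,14)}
  {16} × {12, 13} = {(16,12), (16,13)}
  {16, 17} × {14} = {(16,14), (17,14)}
  {16, 18} × {14} = {(16,14), (18,14)}
  {18} × {12, 13} = {(18,12), (18,13)}
  {16} × {12, 13, 14} = {(16,12), (16,13), (16,14)}
  {16, 17, 18} × {14} = {(16,14), (17,14), (18,14)}
  {18} × {12, 13, 14} = {(18,12), (18,13), (18,14)}
  {16, 17} × {12, 13} = {(16,12), (16,13), (17,12), (17,13)}
  {16, 18} × {12, 13} = {(16,12), (16,13), (18,12), (18,13)}
  {16, 17} × {12, 13, 14} = {(16,12), (16,13), (16,14), (17,12), (17,13), (17,14)}
  {16, 18} × {12, 13, 14} = {(16,12), (16,13), (16,14), (18,12), (18,13), (18,14)}
  {16, 17, 18} × {12, 13} = {(16,12), (16,13), (17,12), (17,13), (18,12), (18,13)}
  {16, 17, 18} × {12, 13, 14} = {(16,12), (16,13), (16,14), (17,12), (17,13), (17,14), (18,12), (18,13), (18,14)}
These 16 distinct sets form the basis B.
Close under arbitrary unions to get τ_{X×Y}; counting gives |τ_{X×Y}| = 36.


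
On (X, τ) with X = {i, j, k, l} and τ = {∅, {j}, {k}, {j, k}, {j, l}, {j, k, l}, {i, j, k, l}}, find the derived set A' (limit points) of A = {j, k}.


A' = {i, l}

For each x ∈ X, list the open sets U ∈ τ with x ∈ U, then check whether U ∩ (A ∖ {x}) ≠ ∅ for every such U.
  x = i: opens ∋ x are {i, j, k, l}; each meets A ∖ {i}, so x IS a limit point.
  x = j: open {j} ∋ x has {j} ∩ (A ∖ {j}) = ∅, so x is NOT a limit point.
  x = k: open {k} ∋ x has {k} ∩ (A ∖ {k}) = ∅, so x is NOT a limit point.
  x = l: opens ∋ x are {j, l}, {j, k, l}, {i, j, k, l}; each meets A ∖ {l}, so x IS a limit point.
Collecting: A' = {i, l}.


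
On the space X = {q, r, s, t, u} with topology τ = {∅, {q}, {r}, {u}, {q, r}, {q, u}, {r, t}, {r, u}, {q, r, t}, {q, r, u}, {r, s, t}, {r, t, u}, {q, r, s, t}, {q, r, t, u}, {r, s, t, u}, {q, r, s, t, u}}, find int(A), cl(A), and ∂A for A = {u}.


int(A) = {u}, cl(A) = {u}, ∂A = ∅.

Closed sets in (X, τ) are complements of opens:
  closed(X, τ) = {∅, {q}, {s}, {u}, {q, s}, {q, u}, {s, t}, {s, u}, {q, s, t}, {q, s, u}, {r, s, t}, {s, t, u}, {q, r, s, t}, {q, s, t, u}, {r, s, t, u}, {q, r, s, t, u}}.
int(A) = ⋃ {U ∈ τ : U ⊆ A}. Opens contained in A: ∅, {u}.
Taking the union of these: int(A) = {u}.
cl(A) = ⋂ {C closed : A ⊆ C}. Closed sets containing A: {u}, {q, u}, {s, u}, {q, s, u}, {s, t, u}, {q, s, t, u}, {r, s, t, u}, {q, r, s, t, u}.
Intersecting these: cl(A) = {u}.
∂A = cl(A) ∖ int(A) = {u} ∖ {u} = ∅.


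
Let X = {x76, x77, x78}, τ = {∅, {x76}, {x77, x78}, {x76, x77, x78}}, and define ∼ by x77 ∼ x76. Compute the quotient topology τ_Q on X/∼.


X/∼ = {[x76=x77], [x78]}; |τ_Q| = 2.

Equivalence classes: [x76=x77], [x78].
Quotient map π: X → X/∼ sends x76 ↦ [x76=x77], x77 ↦ [x76=x77], x78 ↦ [x78].
For each subset V ⊆ X/∼, compute π^{-1}(V) ⊆ X and check whether π^{-1}(V) ∈ τ. V is open in τ_Q iff π^{-1}(V) ∈ τ.
  V = {}: π^{-1}(V) = ∅ ∈ τ ✓.
  V = {[x76=x77]}: π^{-1}(V) = {x76, x77} ∉ τ ✗.
  V = {[x78]}: π^{-1}(V) = {x78} ∉ τ ✗.
  V = {[x76=x77], [x78]}: π^{-1}(V) = {x76, x77, x78} ∈ τ ✓.
Open sets in the quotient: τ_Q = {{}, {[x76=x77], [x78]}} (2 elements).


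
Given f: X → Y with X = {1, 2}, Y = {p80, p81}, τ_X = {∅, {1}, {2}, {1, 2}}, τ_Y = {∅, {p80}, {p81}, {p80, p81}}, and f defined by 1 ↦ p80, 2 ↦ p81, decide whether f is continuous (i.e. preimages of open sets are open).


f IS continuous.

Compute f^{-1}(U) for each U ∈ τ_Y:
  U = ∅: f^{-1}(U) = ∅ ∈ τ_X ✓.
  U = {p80}: f^{-1}(U) = {1} ∈ τ_X ✓.
  U = {p81}: f^{-1}(U) = {2} ∈ τ_X ✓.
  U = {p80, p81}: f^{-1}(U) = {1, 2} ∈ τ_X ✓.
Every preimage lies in τ_X, so f IS continuous.


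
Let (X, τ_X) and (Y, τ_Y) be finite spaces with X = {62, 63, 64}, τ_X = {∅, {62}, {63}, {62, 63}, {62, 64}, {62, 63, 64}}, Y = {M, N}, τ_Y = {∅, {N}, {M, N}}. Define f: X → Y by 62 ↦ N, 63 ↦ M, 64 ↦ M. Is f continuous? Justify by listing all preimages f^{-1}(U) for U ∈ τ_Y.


f IS continuous.

Compute f^{-1}(U) for each U ∈ τ_Y:
  U = ∅: f^{-1}(U) = ∅ ∈ τ_X ✓.
  U = {N}: f^{-1}(U) = {62} ∈ τ_X ✓.
  U = {M, N}: f^{-1}(U) = {62, 63, 64} ∈ τ_X ✓.
Every preimage lies in τ_X, so f IS continuous.


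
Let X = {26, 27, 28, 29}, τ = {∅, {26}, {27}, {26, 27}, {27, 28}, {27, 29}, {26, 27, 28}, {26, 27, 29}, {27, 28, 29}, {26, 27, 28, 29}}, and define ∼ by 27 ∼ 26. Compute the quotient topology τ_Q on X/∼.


X/∼ = {[26=27], [28], [29]}; |τ_Q| = 5.

Equivalence classes: [26=27], [28], [29].
Quotient map π: X → X/∼ sends 26 ↦ [26=27], 27 ↦ [26=27], 28 ↦ [28], 29 ↦ [29].
For each subset V ⊆ X/∼, compute π^{-1}(V) ⊆ X and check whether π^{-1}(V) ∈ τ. V is open in τ_Q iff π^{-1}(V) ∈ τ.
  V = {}: π^{-1}(V) = ∅ ∈ τ ✓.
  V = {[26=27]}: π^{-1}(V) = {26, 27} ∈ τ ✓.
  V = {[28]}: π^{-1}(V) = {28} ∉ τ ✗.
  V = {[26=27], [28]}: π^{-1}(V) = {26, 27, 28} ∈ τ ✓.
  V = {[29]}: π^{-1}(V) = {29} ∉ τ ✗.
  V = {[26=27], [29]}: π^{-1}(V) = {26, 27, 29} ∈ τ ✓.
  V = {[28], [29]}: π^{-1}(V) = {28, 29} ∉ τ ✗.
  V = {[26=27], [28], [29]}: π^{-1}(V) = {26, 27, 28, 29} ∈ τ ✓.
Open sets in the quotient: τ_Q = {{}, {[26=27]}, {[26=27], [28]}, {[26=27], [29]}, {[26=27], [28], [29]}} (5 elements).


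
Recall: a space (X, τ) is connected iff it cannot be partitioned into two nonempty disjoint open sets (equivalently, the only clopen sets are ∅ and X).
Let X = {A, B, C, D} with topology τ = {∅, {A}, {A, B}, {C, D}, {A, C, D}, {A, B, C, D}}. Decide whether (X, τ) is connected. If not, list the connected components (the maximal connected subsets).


(X, τ) is disconnected; components = [{A, B}, {C, D}].

Find clopen sets (U ∈ τ with X ∖ U ∈ τ):
  U = ∅, X ∖ U = {A, B, C, D} — both open, so U is clopen.
  U = {A, B}, X ∖ U = {C, D} — both open, so U is clopen.
  U = {C, D}, X ∖ U = {A, B} — both open, so U is clopen.
  U = {A, B, C, D}, X ∖ U = ∅ — both open, so U is clopen.
Nontrivial clopen(s) exist: e.g. {C, D}. So (X, τ) is disconnected.
Compute connected components by grouping points that agree on all clopens:
  component: {A, B}
  component: {C, D}


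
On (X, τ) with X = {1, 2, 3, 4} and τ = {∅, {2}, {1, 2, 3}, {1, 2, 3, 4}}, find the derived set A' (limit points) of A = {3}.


A' = {1, 4}

For each x ∈ X, list the open sets U ∈ τ with x ∈ U, then check whether U ∩ (A ∖ {x}) ≠ ∅ for every such U.
  x = 1: opens ∋ x are {1, 2, 3}, {1, 2, 3, 4}; each meets A ∖ {1}, so x IS a limit point.
  x = 2: open {2} ∋ x has {2} ∩ (A ∖ {2}) = ∅, so x is NOT a limit point.
  x = 3: open {1, 2, 3} ∋ x has {1, 2, 3} ∩ (A ∖ {3}) = ∅, so x is NOT a limit point.
  x = 4: opens ∋ x are {1, 2, 3, 4}; each meets A ∖ {4}, so x IS a limit point.
Collecting: A' = {1, 4}.


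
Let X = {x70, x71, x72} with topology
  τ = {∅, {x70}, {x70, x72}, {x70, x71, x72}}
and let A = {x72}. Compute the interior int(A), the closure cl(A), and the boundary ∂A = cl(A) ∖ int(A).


int(A) = ∅, cl(A) = {x71, x72}, ∂A = {x71, x72}.

Closed sets in (X, τ) are complements of opens:
  closed(X, τ) = {∅, {x71}, {x71, x72}, {x70, x71, x72}}.
int(A) = ⋃ {U ∈ τ : U ⊆ A}. Opens contained in A: ∅.
Taking the union of these: int(A) = ∅.
cl(A) = ⋂ {C closed : A ⊆ C}. Closed sets containing A: {x71, x72}, {x70, x71, x72}.
Intersecting these: cl(A) = {x71, x72}.
∂A = cl(A) ∖ int(A) = {x71, x72} ∖ ∅ = {x71, x72}.


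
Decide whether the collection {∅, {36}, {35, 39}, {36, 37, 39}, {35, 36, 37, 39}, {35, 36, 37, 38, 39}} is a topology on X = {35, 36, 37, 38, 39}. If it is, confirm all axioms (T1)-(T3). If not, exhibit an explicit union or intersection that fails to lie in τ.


τ is NOT a topology on X.

Axiom (T1): ∅ ∈ τ? Yes; X ∈ τ? Yes.
Axiom (T2/T3): check pairwise unions and intersections of members of τ.
Counterexample for (T2): {36} ∪ {35, 39} = {35, 36, 39} ∉ τ. Therefore τ is NOT a topology.


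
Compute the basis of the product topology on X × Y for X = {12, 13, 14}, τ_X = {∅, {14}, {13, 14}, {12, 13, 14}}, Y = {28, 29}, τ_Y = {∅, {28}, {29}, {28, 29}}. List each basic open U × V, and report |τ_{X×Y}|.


Basis B = {∅ × ∅, {14} × {28}, {14} × {29}, {13, 14} × {28}, {13, 14} × {29}, {14} × {28, 29}, {12, 13, 14} × {28}, {12, 13, 14} × {29}, {13, 14} × {28, 29}, {12, 13, 14} × {28, 29}}; |τ_{X×Y}| = 16.

Enumerate products U × V with U ∈ τ_X, V ∈ τ_Y (deduplicated):
  ∅ × ∅ = {} (∅)
  {14} × {28} = {(14,28)}
  {14} × {29} = {(14,29)}
  {13, 14} × {28} = {(13,28), (14,28)}
  {13, 14} × {29} = {(13,29), (14,29)}
  {14} × {28, 29} = {(14,28), (14,29)}
  {12, 13, 14} × {28} = {(12,28), (13,28), (14,28)}
  {12, 13, 14} × {29} = {(12,29), (13,29), (14,29)}
  {13, 14} × {28, 29} = {(13,28), (13,29), (14,28), (14,29)}
  {12, 13, 14} × {28, 29} = {(12,28), (12,29), (13,28), (13,29), (14,28), (14,29)}
These 10 distinct sets form the basis B.
Close under arbitrary unions to get τ_{X×Y}; counting gives |τ_{X×Y}| = 16.


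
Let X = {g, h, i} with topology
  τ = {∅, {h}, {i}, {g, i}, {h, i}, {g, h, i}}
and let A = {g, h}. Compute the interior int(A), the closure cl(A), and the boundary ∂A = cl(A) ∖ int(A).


int(A) = {h}, cl(A) = {g, h}, ∂A = {g}.

Closed sets in (X, τ) are complements of opens:
  closed(X, τ) = {∅, {g}, {h}, {g, h}, {g, i}, {g, h, i}}.
int(A) = ⋃ {U ∈ τ : U ⊆ A}. Opens contained in A: ∅, {h}.
Taking the union of these: int(A) = {h}.
cl(A) = ⋂ {C closed : A ⊆ C}. Closed sets containing A: {g, h}, {g, h, i}.
Intersecting these: cl(A) = {g, h}.
∂A = cl(A) ∖ int(A) = {g, h} ∖ {h} = {g}.


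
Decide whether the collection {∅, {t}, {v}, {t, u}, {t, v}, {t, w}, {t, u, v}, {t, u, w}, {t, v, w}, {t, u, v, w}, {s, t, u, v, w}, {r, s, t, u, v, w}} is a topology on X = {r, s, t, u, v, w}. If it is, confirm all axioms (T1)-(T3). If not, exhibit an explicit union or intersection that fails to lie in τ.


τ IS a topology on X.

Axiom (T1): ∅ ∈ τ? Yes; X ∈ τ? Yes.
Axiom (T2/T3): check pairwise unions and intersections of members of τ.
All pairwise intersections and unions checked — each lies in τ. Therefore τ satisfies (T1), (T2), (T3): it IS a topology on X.


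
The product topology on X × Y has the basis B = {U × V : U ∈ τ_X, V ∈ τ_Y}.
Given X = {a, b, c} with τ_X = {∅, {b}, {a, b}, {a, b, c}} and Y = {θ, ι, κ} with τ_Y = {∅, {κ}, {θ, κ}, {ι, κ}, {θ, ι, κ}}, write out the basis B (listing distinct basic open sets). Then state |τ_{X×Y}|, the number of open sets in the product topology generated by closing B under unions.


Basis B = {∅ × ∅, {b} × {κ}, {a, b} × {κ}, {b} × {θ, κ}, {b} × {ι, κ}, {a, b, c} × {κ}, {b} × {θ, ι, κ}, {a, b} × {θ, κ}, {a, b} × {ι, κ}, {a, b} × {θ, ι, κ}, {a, b, c} × {θ, κ}, {a, b, c} × {ι, κ}, {a, b, c} × {θ, ι, κ}}; |τ_{X×Y}| = 30.

Enumerate products U × V with U ∈ τ_X, V ∈ τ_Y (deduplicated):
  ∅ × ∅ = {} (∅)
  {b} × {κ} = {(b,κ)}
  {a, b} × {κ} = {(a,κ), (b,κ)}
  {b} × {θ, κ} = {(b,θ), (b,κ)}
  {b} × {ι, κ} = {(b,ι), (b,κ)}
  {a, b, c} × {κ} = {(a,κ), (b,κ), (c,κ)}
  {b} × {θ, ι, κ} = {(b,θ), (b,ι), (b,κ)}
  {a, b} × {θ, κ} = {(a,θ), (a,κ), (b,θ), (b,κ)}
  {a, b} × {ι, κ} = {(a,ι), (a,κ), (b,ι), (b,κ)}
  {a, b} × {θ, ι, κ} = {(a,θ), (a,ι), (a,κ), (b,θ), (b,ι), (b,κ)}
  {a, b, c} × {θ, κ} = {(a,θ), (a,κ), (b,θ), (b,κ), (c,θ), (c,κ)}
  {a, b, c} × {ι, κ} = {(a,ι), (a,κ), (b,ι), (b,κ), (c,ι), (c,κ)}
  {a, b, c} × {θ, ι, κ} = {(a,θ), (a,ι), (a,κ), (b,θ), (b,ι), (b,κ), (c,θ), (c,ι), (c,κ)}
These 13 distinct sets form the basis B.
Close under arbitrary unions to get τ_{X×Y}; counting gives |τ_{X×Y}| = 30.


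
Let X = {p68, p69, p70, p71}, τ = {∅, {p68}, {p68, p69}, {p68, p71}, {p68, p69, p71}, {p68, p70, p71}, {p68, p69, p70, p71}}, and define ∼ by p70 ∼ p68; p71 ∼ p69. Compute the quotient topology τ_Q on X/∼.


X/∼ = {[p68=p70], [p69=p71]}; |τ_Q| = 2.

Equivalence classes: [p68=p70], [p69=p71].
Quotient map π: X → X/∼ sends p68 ↦ [p68=p70], p69 ↦ [p69=p71], p70 ↦ [p68=p70], p71 ↦ [p69=p71].
For each subset V ⊆ X/∼, compute π^{-1}(V) ⊆ X and check whether π^{-1}(V) ∈ τ. V is open in τ_Q iff π^{-1}(V) ∈ τ.
  V = {}: π^{-1}(V) = ∅ ∈ τ ✓.
  V = {[p68=p70]}: π^{-1}(V) = {p68, p70} ∉ τ ✗.
  V = {[p69=p71]}: π^{-1}(V) = {p69, p71} ∉ τ ✗.
  V = {[p68=p70], [p69=p71]}: π^{-1}(V) = {p68, p69, p70, p71} ∈ τ ✓.
Open sets in the quotient: τ_Q = {{}, {[p68=p70], [p69=p71]}} (2 elements).


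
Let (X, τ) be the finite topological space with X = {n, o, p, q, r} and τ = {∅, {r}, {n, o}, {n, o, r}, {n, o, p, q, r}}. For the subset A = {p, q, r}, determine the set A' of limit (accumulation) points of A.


A' = {p, q}

For each x ∈ X, list the open sets U ∈ τ with x ∈ U, then check whether U ∩ (A ∖ {x}) ≠ ∅ for every such U.
  x = n: open {n, o} ∋ x has {n, o} ∩ (A ∖ {n}) = ∅, so x is NOT a limit point.
  x = o: open {n, o} ∋ x has {n, o} ∩ (A ∖ {o}) = ∅, so x is NOT a limit point.
  x = p: opens ∋ x are {n, o, p, q, r}; each meets A ∖ {p}, so x IS a limit point.
  x = q: opens ∋ x are {n, o, p, q, r}; each meets A ∖ {q}, so x IS a limit point.
  x = r: open {r} ∋ x has {r} ∩ (A ∖ {r}) = ∅, so x is NOT a limit point.
Collecting: A' = {p, q}.


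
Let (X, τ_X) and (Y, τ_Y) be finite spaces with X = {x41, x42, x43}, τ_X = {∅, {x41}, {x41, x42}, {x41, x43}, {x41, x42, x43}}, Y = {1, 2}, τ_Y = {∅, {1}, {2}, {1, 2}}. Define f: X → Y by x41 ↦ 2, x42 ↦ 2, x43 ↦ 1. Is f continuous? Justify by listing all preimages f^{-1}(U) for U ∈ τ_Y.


f is NOT continuous.

Compute f^{-1}(U) for each U ∈ τ_Y:
  U = ∅: f^{-1}(U) = ∅ ∈ τ_X ✓.
  U = {1}: f^{-1}(U) = {x43} ∉ τ_X ✗.
  U = {2}: f^{-1}(U) = {x41, x42} ∈ τ_X ✓.
  U = {1, 2}: f^{-1}(U) = {x41, x42, x43} ∈ τ_X ✓.
Found U = {1} with f^{-1}(U) = {x43} not in τ_X. Therefore f is NOT continuous.


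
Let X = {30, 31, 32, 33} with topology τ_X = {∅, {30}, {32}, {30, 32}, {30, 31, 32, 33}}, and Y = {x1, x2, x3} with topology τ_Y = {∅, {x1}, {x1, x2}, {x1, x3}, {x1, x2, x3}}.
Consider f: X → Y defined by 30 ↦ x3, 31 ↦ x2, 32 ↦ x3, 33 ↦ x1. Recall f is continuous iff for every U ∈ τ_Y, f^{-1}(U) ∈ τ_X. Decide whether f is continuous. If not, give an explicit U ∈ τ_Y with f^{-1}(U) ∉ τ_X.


f is NOT continuous.

Compute f^{-1}(U) for each U ∈ τ_Y:
  U = ∅: f^{-1}(U) = ∅ ∈ τ_X ✓.
  U = {x1}: f^{-1}(U) = {33} ∉ τ_X ✗.
  U = {x1, x2}: f^{-1}(U) = {31, 33} ∉ τ_X ✗.
  U = {x1, x3}: f^{-1}(U) = {30, 32, 33} ∉ τ_X ✗.
  U = {x1, x2, x3}: f^{-1}(U) = {30, 31, 32, 33} ∈ τ_X ✓.
Found U = {x1} with f^{-1}(U) = {33} not in τ_X. Therefore f is NOT continuous.


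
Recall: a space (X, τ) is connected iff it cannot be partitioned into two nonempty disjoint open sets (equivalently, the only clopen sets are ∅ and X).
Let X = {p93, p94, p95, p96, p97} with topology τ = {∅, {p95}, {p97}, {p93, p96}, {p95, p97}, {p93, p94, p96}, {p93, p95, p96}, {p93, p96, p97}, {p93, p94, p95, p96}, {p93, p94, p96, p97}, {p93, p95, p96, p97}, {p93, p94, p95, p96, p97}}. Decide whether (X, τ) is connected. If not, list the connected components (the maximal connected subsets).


(X, τ) is disconnected; components = [{p95}, {p97}, {p93, p94, p96}].

Find clopen sets (U ∈ τ with X ∖ U ∈ τ):
  U = ∅, X ∖ U = {p93, p94, p95, p96, p97} — both open, so U is clopen.
  U = {p95}, X ∖ U = {p93, p94, p96, p97} — both open, so U is clopen.
  U = {p97}, X ∖ U = {p93, p94, p95, p96} — both open, so U is clopen.
  U = {p95, p97}, X ∖ U = {p93, p94, p96} — both open, so U is clopen.
  U = {p93, p94, p96}, X ∖ U = {p95, p97} — both open, so U is clopen.
  U = {p93, p94, p95, p96}, X ∖ U = {p97} — both open, so U is clopen.
  U = {p93, p94, p96, p97}, X ∖ U = {p95} — both open, so U is clopen.
  U = {p93, p94, p95, p96, p97}, X ∖ U = ∅ — both open, so U is clopen.
Nontrivial clopen(s) exist: e.g. {p93, p94, p96}. So (X, τ) is disconnected.
Compute connected components by grouping points that agree on all clopens:
  component: {p95}
  component: {p97}
  component: {p93, p94, p96}


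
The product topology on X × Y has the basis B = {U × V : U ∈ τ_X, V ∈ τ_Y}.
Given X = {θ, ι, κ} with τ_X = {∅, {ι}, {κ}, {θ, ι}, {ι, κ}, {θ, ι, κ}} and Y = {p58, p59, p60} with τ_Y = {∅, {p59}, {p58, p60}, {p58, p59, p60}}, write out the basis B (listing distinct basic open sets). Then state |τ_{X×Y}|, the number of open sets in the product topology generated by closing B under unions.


Basis B = {∅ × ∅, {ι} × {p59}, {κ} × {p59}, {θ, ι} × {p59}, {ι} × {p58, p60}, {ι, κ} × {p59}, {κ} × {p58, p60}, {θ, ι, κ} × {p59}, {ι} × {p58, p59, p60}, {κ} × {p58, p59, p60}, {θ, ι} × {p58, p60}, {ι, κ} × {p58, p60}, {θ, ι} × {p58, p59, p60}, {θ, ι, κ} × {p58, p60}, {ι, κ} × {p58, p59, p60}, {θ, ι, κ} × {p58, p59, p60}}; |τ_{X×Y}| = 36.

Enumerate products U × V with U ∈ τ_X, V ∈ τ_Y (deduplicated):
  ∅ × ∅ = {} (∅)
  {ι} × {p59} = {(ι,p59)}
  {κ} × {p59} = {(κ,p59)}
  {θ, ι} × {p59} = {(θ,p59), (ι,p59)}
  {ι} × {p58, p60} = {(ι,p58), (ι,p60)}
  {ι, κ} × {p59} = {(ι,p59), (κ,p59)}
  {κ} × {p58, p60} = {(κ,p58), (κ,p60)}
  {θ, ι, κ} × {p59} = {(θ,p59), (ι,p59), (κ,p59)}
  {ι} × {p58, p59, p60} = {(ι,p58), (ι,p59), (ι,p60)}
  {κ} × {p58, p59, p60} = {(κ,p58), (κ,p59), (κ,p60)}
  {θ, ι} × {p58, p60} = {(θ,p58), (θ,p60), (ι,p58), (ι,p60)}
  {ι, κ} × {p58, p60} = {(ι,p58), (ι,p60), (κ,p58), (κ,p60)}
  {θ, ι} × {p58, p59, p60} = {(θ,p58), (θ,p59), (θ,p60), (ι,p58), (ι,p59), (ι,p60)}
  {θ, ι, κ} × {p58, p60} = {(θ,p58), (θ,p60), (ι,p58), (ι,p60), (κ,p58), (κ,p60)}
  {ι, κ} × {p58, p59, p60} = {(ι,p58), (ι,p59), (ι,p60), (κ,p58), (κ,p59), (κ,p60)}
  {θ, ι, κ} × {p58, p59, p60} = {(θ,p58), (θ,p59), (θ,p60), (ι,p58), (ι,p59), (ι,p60), (κ,p58), (κ,p59), (κ,p60)}
These 16 distinct sets form the basis B.
Close under arbitrary unions to get τ_{X×Y}; counting gives |τ_{X×Y}| = 36.


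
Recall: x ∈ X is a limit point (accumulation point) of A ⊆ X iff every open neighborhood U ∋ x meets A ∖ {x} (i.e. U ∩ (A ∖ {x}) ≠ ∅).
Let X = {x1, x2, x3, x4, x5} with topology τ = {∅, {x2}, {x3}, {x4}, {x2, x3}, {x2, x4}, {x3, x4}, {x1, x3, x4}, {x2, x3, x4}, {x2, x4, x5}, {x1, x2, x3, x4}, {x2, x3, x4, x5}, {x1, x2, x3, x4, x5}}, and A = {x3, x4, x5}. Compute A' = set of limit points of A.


A' = {x1, x5}

For each x ∈ X, list the open sets U ∈ τ with x ∈ U, then check whether U ∩ (A ∖ {x}) ≠ ∅ for every such U.
  x = x1: opens ∋ x are {x1, x3, x4}, {x1, x2, x3, x4}, {x1, x2, x3, x4, x5}; each meets A ∖ {x1}, so x IS a limit point.
  x = x2: open {x2} ∋ x has {x2} ∩ (A ∖ {x2}) = ∅, so x is NOT a limit point.
  x = x3: open {x3} ∋ x has {x3} ∩ (A ∖ {x3}) = ∅, so x is NOT a limit point.
  x = x4: open {x4} ∋ x has {x4} ∩ (A ∖ {x4}) = ∅, so x is NOT a limit point.
  x = x5: opens ∋ x are {x2, x4, x5}, {x2, x3, x4, x5}, {x1, x2, x3, x4, x5}; each meets A ∖ {x5}, so x IS a limit point.
Collecting: A' = {x1, x5}.


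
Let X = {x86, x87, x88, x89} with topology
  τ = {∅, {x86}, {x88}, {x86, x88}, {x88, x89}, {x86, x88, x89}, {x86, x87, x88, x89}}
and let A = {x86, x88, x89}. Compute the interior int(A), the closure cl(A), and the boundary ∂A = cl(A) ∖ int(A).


int(A) = {x86, x88, x89}, cl(A) = {x86, x87, x88, x89}, ∂A = {x87}.

Closed sets in (X, τ) are complements of opens:
  closed(X, τ) = {∅, {x87}, {x86, x87}, {x87, x89}, {x86, x87, x89}, {x87, x88, x89}, {x86, x87, x88, x89}}.
int(A) = ⋃ {U ∈ τ : U ⊆ A}. Opens contained in A: ∅, {x86}, {x88}, {x86, x88}, {x88, x89}, {x86, x88, x89}.
Taking the union of these: int(A) = {x86, x88, x89}.
cl(A) = ⋂ {C closed : A ⊆ C}. Closed sets containing A: {x86, x87, x88, x89}.
Intersecting these: cl(A) = {x86, x87, x88, x89}.
∂A = cl(A) ∖ int(A) = {x86, x87, x88, x89} ∖ {x86, x88, x89} = {x87}.


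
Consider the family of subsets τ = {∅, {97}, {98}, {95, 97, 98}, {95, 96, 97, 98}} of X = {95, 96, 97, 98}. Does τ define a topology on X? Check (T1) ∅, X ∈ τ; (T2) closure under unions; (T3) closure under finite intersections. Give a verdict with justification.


τ is NOT a topology on X.

Axiom (T1): ∅ ∈ τ? Yes; X ∈ τ? Yes.
Axiom (T2/T3): check pairwise unions and intersections of members of τ.
Counterexample for (T2): {97} ∪ {98} = {97, 98} ∉ τ. Therefore τ is NOT a topology.


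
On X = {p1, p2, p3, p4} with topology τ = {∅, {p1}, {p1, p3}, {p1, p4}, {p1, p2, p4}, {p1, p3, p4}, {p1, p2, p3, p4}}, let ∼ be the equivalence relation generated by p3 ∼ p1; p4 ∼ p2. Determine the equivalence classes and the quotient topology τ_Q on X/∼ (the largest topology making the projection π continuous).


X/∼ = {[p1=p3], [p2=p4]}; |τ_Q| = 3.

Equivalence classes: [p1=p3], [p2=p4].
Quotient map π: X → X/∼ sends p1 ↦ [p1=p3], p2 ↦ [p2=p4], p3 ↦ [p1=p3], p4 ↦ [p2=p4].
For each subset V ⊆ X/∼, compute π^{-1}(V) ⊆ X and check whether π^{-1}(V) ∈ τ. V is open in τ_Q iff π^{-1}(V) ∈ τ.
  V = {}: π^{-1}(V) = ∅ ∈ τ ✓.
  V = {[p1=p3]}: π^{-1}(V) = {p1, p3} ∈ τ ✓.
  V = {[p2=p4]}: π^{-1}(V) = {p2, p4} ∉ τ ✗.
  V = {[p1=p3], [p2=p4]}: π^{-1}(V) = {p1, p2, p3, p4} ∈ τ ✓.
Open sets in the quotient: τ_Q = {{}, {[p1=p3]}, {[p1=p3], [p2=p4]}} (3 elements).


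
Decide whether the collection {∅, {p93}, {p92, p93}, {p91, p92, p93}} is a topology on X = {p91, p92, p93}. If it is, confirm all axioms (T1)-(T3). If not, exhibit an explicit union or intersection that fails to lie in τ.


τ IS a topology on X.

Axiom (T1): ∅ ∈ τ? Yes; X ∈ τ? Yes.
Axiom (T2/T3): check pairwise unions and intersections of members of τ.
All pairwise intersections and unions checked — each lies in τ. Therefore τ satisfies (T1), (T2), (T3): it IS a topology on X.


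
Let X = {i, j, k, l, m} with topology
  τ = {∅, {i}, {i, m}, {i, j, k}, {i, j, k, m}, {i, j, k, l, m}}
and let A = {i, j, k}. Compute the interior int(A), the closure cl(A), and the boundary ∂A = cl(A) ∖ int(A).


int(A) = {i, j, k}, cl(A) = {i, j, k, l, m}, ∂A = {l, m}.

Closed sets in (X, τ) are complements of opens:
  closed(X, τ) = {∅, {l}, {l, m}, {j, k, l}, {j, k, l, m}, {i, j, k, l, m}}.
int(A) = ⋃ {U ∈ τ : U ⊆ A}. Opens contained in A: ∅, {i}, {i, j, k}.
Taking the union of these: int(A) = {i, j, k}.
cl(A) = ⋂ {C closed : A ⊆ C}. Closed sets containing A: {i, j, k, l, m}.
Intersecting these: cl(A) = {i, j, k, l, m}.
∂A = cl(A) ∖ int(A) = {i, j, k, l, m} ∖ {i, j, k} = {l, m}.
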